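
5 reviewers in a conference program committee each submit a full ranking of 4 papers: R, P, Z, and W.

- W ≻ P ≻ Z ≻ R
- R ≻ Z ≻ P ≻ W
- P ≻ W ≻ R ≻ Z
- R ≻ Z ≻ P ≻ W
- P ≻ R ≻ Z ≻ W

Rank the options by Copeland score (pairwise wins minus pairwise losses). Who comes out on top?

Pairwise results:
  R vs P: P wins 3–2.
  R vs Z: R wins 4–1.
  R vs W: R wins 3–2.
  P vs Z: P wins 3–2.
  P vs W: P wins 4–1.
  Z vs W: Z wins 3–2.
Copeland scores (wins − losses):
  R: 2 − 1 = 1
  P: 3 − 0 = 3
  Z: 1 − 2 = -1
  W: 0 − 3 = -3
P has the best Copeland score.

P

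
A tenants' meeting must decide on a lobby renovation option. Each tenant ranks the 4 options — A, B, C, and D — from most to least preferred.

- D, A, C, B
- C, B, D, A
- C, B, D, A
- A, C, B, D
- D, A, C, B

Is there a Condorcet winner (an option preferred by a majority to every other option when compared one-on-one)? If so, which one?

None — there is no Condorcet winner

Head-to-head results (5 voters total):
A vs B: A wins 3–2.
A vs C: A wins 3–2.
A vs D: D wins 4–1.
B vs C: C wins 5–0.
B vs D: B wins 3–2.
C vs D: C wins 3–2.
No candidate beats all others: A beats B beats D beats A, a majority cycle.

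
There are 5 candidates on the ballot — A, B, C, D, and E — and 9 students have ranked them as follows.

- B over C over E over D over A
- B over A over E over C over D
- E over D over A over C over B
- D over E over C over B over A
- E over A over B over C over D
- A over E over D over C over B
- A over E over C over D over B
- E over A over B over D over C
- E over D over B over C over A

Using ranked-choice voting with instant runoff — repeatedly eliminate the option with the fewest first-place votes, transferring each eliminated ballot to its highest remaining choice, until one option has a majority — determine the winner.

Round 1: E 4, A 2, B 2, D 1, C 0. C has the fewest and is eliminated.
Round 2: E 4, A 2, B 2, D 1. D has the fewest and is eliminated.
Round 3: E 5, A 2, B 2. E has a majority.

E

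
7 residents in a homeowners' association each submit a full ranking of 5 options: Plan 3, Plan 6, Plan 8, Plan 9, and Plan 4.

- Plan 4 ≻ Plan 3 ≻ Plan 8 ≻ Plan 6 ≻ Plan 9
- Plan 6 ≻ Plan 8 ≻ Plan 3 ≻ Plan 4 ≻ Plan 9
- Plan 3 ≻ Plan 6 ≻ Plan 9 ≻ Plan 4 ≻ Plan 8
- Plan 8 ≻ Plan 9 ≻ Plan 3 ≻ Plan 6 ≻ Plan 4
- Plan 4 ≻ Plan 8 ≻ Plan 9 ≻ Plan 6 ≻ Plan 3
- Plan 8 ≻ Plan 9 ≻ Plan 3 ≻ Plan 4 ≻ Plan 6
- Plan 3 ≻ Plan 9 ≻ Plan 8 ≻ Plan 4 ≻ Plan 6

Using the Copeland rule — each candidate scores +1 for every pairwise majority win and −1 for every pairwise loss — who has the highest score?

Pairwise results:
  Plan 3 vs Plan 6: Plan 3 wins 5–2.
  Plan 3 vs Plan 8: Plan 8 wins 4–3.
  Plan 3 vs Plan 9: Plan 3 wins 4–3.
  Plan 3 vs Plan 4: Plan 3 wins 5–2.
  Plan 6 vs Plan 8: Plan 8 wins 5–2.
  Plan 6 vs Plan 9: Plan 9 wins 4–3.
  Plan 6 vs Plan 4: Plan 4 wins 4–3.
  Plan 8 vs Plan 9: Plan 8 wins 5–2.
  Plan 8 vs Plan 4: Plan 8 wins 4–3.
  Plan 9 vs Plan 4: Plan 9 wins 4–3.
Copeland scores (wins − losses):
  Plan 3: 3 − 1 = 2
  Plan 6: 0 − 4 = -4
  Plan 8: 4 − 0 = 4
  Plan 9: 2 − 2 = 0
  Plan 4: 1 − 3 = -2
Plan 8 has the best Copeland score.

Plan 8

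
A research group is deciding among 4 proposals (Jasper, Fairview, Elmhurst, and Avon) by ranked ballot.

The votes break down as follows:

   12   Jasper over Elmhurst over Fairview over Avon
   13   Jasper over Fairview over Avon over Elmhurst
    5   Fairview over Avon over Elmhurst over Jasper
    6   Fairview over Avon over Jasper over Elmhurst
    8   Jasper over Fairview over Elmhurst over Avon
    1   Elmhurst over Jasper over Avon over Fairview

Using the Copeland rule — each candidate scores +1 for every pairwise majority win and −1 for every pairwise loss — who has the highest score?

Pairwise results:
  Jasper vs Fairview: Jasper wins 34–11.
  Jasper vs Elmhurst: Jasper wins 39–6.
  Jasper vs Avon: Jasper wins 34–11.
  Fairview vs Elmhurst: Fairview wins 32–13.
  Fairview vs Avon: Fairview wins 44–1.
  Elmhurst vs Avon: Avon wins 24–21.
Copeland scores (wins − losses):
  Jasper: 3 − 0 = 3
  Fairview: 2 − 1 = 1
  Elmhurst: 0 − 3 = -3
  Avon: 1 − 2 = -1
Jasper has the best Copeland score.

Jasper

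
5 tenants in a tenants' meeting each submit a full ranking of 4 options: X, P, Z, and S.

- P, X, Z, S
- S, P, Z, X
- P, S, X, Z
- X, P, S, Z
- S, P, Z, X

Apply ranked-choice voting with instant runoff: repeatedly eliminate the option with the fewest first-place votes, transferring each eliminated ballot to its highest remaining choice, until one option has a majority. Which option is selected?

Round 1: P 2, S 2, X 1, Z 0. Z has the fewest and is eliminated.
Round 2: P 2, S 2, X 1. X has the fewest and is eliminated.
Round 3: P 3, S 2. P has a majority.

P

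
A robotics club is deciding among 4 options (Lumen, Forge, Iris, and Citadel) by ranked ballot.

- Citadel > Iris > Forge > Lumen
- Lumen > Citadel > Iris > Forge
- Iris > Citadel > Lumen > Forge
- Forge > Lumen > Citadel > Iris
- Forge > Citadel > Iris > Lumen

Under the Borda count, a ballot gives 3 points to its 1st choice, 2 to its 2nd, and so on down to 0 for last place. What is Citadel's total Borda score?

Borda scores:
  Lumen: 0 + 3 + 1 + 2 + 0 = 6
  Forge: 1 + 0 + 0 + 3 + 3 = 7
  Iris: 2 + 1 + 3 + 0 + 1 = 7
  Citadel: 3 + 2 + 2 + 1 + 2 = 10

10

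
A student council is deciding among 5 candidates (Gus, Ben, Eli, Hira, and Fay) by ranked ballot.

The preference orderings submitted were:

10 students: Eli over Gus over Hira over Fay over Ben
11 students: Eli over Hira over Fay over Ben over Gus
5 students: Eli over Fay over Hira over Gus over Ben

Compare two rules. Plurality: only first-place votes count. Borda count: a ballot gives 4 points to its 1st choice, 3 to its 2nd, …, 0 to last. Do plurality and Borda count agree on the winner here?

Yes

Plurality first-place counts: Gus 0, Ben 0, Eli 26, Hira 0, Fay 0 → Eli.
Borda totals: Gus 35, Ben 11, Eli 104, Hira 63, Fay 47 → Eli.
The two rules agree on Eli.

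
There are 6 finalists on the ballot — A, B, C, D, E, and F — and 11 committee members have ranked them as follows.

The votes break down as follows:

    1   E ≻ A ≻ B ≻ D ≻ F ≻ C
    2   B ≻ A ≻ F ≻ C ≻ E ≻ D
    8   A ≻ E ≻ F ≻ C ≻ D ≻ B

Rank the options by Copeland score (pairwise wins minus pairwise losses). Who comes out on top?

Pairwise results:
  A vs B: A wins 9–2.
  A vs C: A wins 11–0.
  A vs D: A wins 11–0.
  A vs E: A wins 10–1.
  A vs F: A wins 11–0.
  B vs C: C wins 8–3.
  B vs D: D wins 8–3.
  B vs E: E wins 9–2.
  B vs F: F wins 8–3.
  C vs D: C wins 10–1.
  C vs E: E wins 9–2.
  C vs F: F wins 11–0.
  D vs E: E wins 11–0.
  D vs F: F wins 10–1.
  E vs F: E wins 9–2.
Copeland scores (wins − losses):
  A: 5 − 0 = 5
  B: 0 − 5 = -5
  C: 2 − 3 = -1
  D: 1 − 4 = -3
  E: 4 − 1 = 3
  F: 3 − 2 = 1
A has the best Copeland score.

A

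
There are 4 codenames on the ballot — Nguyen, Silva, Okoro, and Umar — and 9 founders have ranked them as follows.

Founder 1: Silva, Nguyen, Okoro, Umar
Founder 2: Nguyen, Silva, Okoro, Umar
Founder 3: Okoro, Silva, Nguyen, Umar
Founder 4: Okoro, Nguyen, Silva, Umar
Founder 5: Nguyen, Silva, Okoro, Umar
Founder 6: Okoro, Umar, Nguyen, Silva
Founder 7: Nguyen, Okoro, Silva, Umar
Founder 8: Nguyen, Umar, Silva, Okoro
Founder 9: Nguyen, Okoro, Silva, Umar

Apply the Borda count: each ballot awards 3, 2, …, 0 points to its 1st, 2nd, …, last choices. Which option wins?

Borda scores:
  Nguyen: 2 + 3 + 1 + 2 + 3 + 1 + 3 + 3 + 3 = 21
  Silva: 3 + 2 + 2 + 1 + 2 + 0 + 1 + 1 + 1 = 13
  Okoro: 1 + 1 + 3 + 3 + 1 + 3 + 2 + 0 + 2 = 16
  Umar: 0 + 0 + 0 + 0 + 0 + 2 + 0 + 2 + 0 = 4
Nguyen has the highest total.

Nguyen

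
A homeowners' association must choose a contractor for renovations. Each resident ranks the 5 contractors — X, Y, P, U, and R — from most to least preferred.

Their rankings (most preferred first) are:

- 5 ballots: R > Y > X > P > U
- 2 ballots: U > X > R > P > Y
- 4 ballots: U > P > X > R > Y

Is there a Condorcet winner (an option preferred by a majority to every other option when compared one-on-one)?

Yes

Head-to-head results (11 voters total):
X vs Y: X wins 6–5.
X vs P: X wins 7–4.
X vs U: U wins 6–5.
X vs R: X wins 6–5.
Y vs P: P wins 6–5.
Y vs U: U wins 6–5.
Y vs R: R wins 11–0.
P vs U: U wins 6–5.
P vs R: R wins 7–4.
U vs R: U wins 6–5.
U beats each rival — X (6–5), Y (6–5), P (6–5), R (6–5) — so U is the Condorcet winner.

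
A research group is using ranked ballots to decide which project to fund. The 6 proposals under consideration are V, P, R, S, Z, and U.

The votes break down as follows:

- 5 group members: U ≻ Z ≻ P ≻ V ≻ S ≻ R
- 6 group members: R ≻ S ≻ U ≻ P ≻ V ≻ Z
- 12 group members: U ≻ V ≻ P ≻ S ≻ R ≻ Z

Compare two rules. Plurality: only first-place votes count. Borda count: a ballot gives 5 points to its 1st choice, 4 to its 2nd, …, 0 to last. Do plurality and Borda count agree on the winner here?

Plurality first-place counts: V 0, P 0, R 6, S 0, Z 0, U 17 → U.
Borda totals: V 64, P 63, R 42, S 53, Z 20, U 103 → U.
The two rules agree on U.

Yes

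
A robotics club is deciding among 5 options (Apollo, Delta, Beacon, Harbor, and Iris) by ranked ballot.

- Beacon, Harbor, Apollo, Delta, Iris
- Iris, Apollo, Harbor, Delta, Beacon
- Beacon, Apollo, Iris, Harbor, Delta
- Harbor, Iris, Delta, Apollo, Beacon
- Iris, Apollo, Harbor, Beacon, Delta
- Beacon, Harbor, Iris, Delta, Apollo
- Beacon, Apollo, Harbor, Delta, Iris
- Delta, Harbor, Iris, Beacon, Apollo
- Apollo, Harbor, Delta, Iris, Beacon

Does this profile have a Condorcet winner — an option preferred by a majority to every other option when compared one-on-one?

Head-to-head results (9 voters total):
Apollo vs Delta: Apollo wins 6–3.
Apollo vs Beacon: Beacon wins 5–4.
Apollo vs Harbor: Apollo wins 5–4.
Apollo vs Iris: Iris wins 5–4.
Delta vs Beacon: Beacon wins 5–4.
Delta vs Harbor: Harbor wins 8–1.
Delta vs Iris: Iris wins 5–4.
Beacon vs Harbor: Harbor wins 5–4.
Beacon vs Iris: Iris wins 5–4.
Harbor vs Iris: Harbor wins 6–3.
No candidate beats all others: Apollo beats Harbor beats Beacon beats Apollo, a majority cycle.

No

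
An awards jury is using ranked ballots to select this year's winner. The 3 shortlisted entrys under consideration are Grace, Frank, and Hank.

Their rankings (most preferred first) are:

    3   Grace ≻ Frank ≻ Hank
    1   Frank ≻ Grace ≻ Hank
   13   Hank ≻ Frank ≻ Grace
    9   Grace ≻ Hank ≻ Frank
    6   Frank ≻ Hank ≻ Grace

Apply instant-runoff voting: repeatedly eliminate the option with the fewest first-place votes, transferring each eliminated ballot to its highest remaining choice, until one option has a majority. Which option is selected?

Round 1: Hank 13, Grace 12, Frank 7. Frank has the fewest and is eliminated.
Round 2: Hank 19, Grace 13. Hank has a majority.

Hank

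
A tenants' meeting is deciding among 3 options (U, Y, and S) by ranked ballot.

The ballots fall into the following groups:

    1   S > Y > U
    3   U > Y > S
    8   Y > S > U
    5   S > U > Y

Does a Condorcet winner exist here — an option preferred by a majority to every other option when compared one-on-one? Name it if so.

Y

Head-to-head results (17 voters total):
U vs Y: Y wins 9–8.
U vs S: S wins 14–3.
Y vs S: Y wins 11–6.
Y beats each rival — U (9–8), S (11–6) — so Y is the Condorcet winner.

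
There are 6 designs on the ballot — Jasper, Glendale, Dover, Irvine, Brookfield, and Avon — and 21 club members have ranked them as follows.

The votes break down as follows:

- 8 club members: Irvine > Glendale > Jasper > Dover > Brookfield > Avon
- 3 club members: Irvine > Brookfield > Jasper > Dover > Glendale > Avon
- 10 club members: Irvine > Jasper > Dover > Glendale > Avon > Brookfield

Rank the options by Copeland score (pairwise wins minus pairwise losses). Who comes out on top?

Irvine

Pairwise results:
  Jasper vs Glendale: Jasper wins 13–8.
  Jasper vs Dover: Jasper wins 21–0.
  Jasper vs Irvine: Irvine wins 21–0.
  Jasper vs Brookfield: Jasper wins 18–3.
  Jasper vs Avon: Jasper wins 21–0.
  Glendale vs Dover: Dover wins 13–8.
  Glendale vs Irvine: Irvine wins 21–0.
  Glendale vs Brookfield: Glendale wins 18–3.
  Glendale vs Avon: Glendale wins 21–0.
  Dover vs Irvine: Irvine wins 21–0.
  Dover vs Brookfield: Dover wins 18–3.
  Dover vs Avon: Dover wins 21–0.
  Irvine vs Brookfield: Irvine wins 21–0.
  Irvine vs Avon: Irvine wins 21–0.
  Brookfield vs Avon: Brookfield wins 11–10.
Copeland scores (wins − losses):
  Jasper: 4 − 1 = 3
  Glendale: 2 − 3 = -1
  Dover: 3 − 2 = 1
  Irvine: 5 − 0 = 5
  Brookfield: 1 − 4 = -3
  Avon: 0 − 5 = -5
Irvine has the best Copeland score.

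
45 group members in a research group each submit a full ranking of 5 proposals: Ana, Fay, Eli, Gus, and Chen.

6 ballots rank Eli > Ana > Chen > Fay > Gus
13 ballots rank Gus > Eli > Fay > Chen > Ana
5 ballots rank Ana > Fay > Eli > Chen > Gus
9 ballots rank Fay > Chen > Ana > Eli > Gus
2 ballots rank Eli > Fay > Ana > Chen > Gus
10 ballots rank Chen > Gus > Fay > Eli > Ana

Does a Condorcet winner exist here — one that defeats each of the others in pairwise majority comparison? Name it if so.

No Condorcet winner

Head-to-head results (45 voters total):
Ana vs Fay: Fay wins 34–11.
Ana vs Eli: Eli wins 31–14.
Ana vs Gus: Gus wins 23–22.
Ana vs Chen: Chen wins 32–13.
Fay vs Eli: Fay wins 24–21.
Fay vs Gus: Gus wins 23–22.
Fay vs Chen: Fay wins 29–16.
Eli vs Gus: Gus wins 23–22.
Eli vs Chen: Eli wins 26–19.
Gus vs Chen: Chen wins 32–13.
No candidate beats all others: Fay beats Chen beats Gus beats Fay, a majority cycle.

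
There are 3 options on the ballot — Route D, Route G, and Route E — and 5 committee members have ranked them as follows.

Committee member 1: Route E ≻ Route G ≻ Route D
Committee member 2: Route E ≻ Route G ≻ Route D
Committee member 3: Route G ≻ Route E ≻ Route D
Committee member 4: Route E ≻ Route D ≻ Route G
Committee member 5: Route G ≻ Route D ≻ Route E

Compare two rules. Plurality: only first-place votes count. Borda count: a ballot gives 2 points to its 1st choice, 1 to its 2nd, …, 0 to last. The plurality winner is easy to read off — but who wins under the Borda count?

Plurality first-place counts: Route D 0, Route G 2, Route E 3 → Route E.
Borda totals: Route D 2, Route G 6, Route E 7 → Route E.

Route E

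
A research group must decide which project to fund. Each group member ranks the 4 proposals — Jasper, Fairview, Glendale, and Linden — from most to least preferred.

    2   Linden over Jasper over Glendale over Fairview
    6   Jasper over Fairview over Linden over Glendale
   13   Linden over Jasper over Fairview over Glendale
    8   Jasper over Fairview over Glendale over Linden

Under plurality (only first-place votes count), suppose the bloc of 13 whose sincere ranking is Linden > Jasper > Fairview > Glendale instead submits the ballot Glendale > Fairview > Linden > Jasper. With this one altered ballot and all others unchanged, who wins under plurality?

Jasper

First-place totals with the altered ballot: Jasper 14, Fairview 0, Glendale 13, Linden 2.
The switch changes the winner from Linden to Jasper.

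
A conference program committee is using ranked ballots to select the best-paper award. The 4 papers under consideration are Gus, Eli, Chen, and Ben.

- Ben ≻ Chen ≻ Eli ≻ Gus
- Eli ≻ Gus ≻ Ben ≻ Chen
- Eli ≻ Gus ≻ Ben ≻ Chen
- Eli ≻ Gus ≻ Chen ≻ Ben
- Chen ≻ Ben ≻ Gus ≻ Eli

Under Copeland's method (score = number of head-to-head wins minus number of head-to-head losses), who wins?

Eli

Pairwise results:
  Gus vs Eli: Eli wins 4–1.
  Gus vs Chen: Gus wins 3–2.
  Gus vs Ben: Gus wins 3–2.
  Eli vs Chen: Eli wins 3–2.
  Eli vs Ben: Eli wins 3–2.
  Chen vs Ben: Ben wins 3–2.
Copeland scores (wins − losses):
  Gus: 2 − 1 = 1
  Eli: 3 − 0 = 3
  Chen: 0 − 3 = -3
  Ben: 1 − 2 = -1
Eli has the best Copeland score.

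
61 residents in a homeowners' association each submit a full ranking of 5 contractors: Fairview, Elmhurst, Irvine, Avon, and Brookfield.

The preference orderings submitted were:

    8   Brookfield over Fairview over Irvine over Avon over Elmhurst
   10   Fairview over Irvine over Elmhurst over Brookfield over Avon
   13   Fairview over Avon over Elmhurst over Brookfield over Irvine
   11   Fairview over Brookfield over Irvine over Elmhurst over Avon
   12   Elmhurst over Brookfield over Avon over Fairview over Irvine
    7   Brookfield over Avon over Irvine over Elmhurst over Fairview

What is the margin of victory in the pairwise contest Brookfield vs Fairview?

7

Ballots ranking Brookfield above Fairview: 8+12+7 = 27.
Ballots ranking Fairview above Brookfield: 10+13+11 = 34.
Fairview wins 34–27, a margin of 7.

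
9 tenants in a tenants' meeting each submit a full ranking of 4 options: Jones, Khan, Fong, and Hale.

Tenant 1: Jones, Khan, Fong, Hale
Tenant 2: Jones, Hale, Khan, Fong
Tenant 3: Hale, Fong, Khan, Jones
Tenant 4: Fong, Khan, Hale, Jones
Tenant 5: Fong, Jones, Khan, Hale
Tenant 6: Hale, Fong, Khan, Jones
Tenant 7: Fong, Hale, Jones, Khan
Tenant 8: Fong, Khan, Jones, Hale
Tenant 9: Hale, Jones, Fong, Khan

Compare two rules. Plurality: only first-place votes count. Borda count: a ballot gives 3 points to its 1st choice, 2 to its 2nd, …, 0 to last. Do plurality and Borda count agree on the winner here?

Plurality first-place counts: Jones 2, Khan 0, Fong 4, Hale 3 → Fong.
Borda totals: Jones 12, Khan 10, Fong 18, Hale 14 → Fong.
The two rules agree on Fong.

Yes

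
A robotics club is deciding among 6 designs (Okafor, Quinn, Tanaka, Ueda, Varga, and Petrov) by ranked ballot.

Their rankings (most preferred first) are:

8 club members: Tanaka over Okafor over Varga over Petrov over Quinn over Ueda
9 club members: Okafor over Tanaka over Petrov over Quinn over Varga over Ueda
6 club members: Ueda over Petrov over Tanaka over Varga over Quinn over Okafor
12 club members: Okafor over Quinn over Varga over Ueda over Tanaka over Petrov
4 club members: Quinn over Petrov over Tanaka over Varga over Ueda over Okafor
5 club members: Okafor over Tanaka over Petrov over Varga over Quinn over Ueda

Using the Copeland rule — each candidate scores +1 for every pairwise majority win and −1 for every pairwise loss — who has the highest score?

Pairwise results:
  Okafor vs Quinn: Okafor wins 34–10.
  Okafor vs Tanaka: Okafor wins 26–18.
  Okafor vs Ueda: Okafor wins 34–10.
  Okafor vs Varga: Okafor wins 34–10.
  Okafor vs Petrov: Okafor wins 34–10.
  Quinn vs Tanaka: Tanaka wins 28–16.
  Quinn vs Ueda: Quinn wins 38–6.
  Quinn vs Varga: Quinn wins 25–19.
  Quinn vs Petrov: Petrov wins 28–16.
  Tanaka vs Ueda: Tanaka wins 26–18.
  Tanaka vs Varga: Tanaka wins 32–12.
  Tanaka vs Petrov: Tanaka wins 34–10.
  Ueda vs Varga: Varga wins 38–6.
  Ueda vs Petrov: Petrov wins 26–18.
  Varga vs Petrov: Petrov wins 24–20.
Copeland scores (wins − losses):
  Okafor: 5 − 0 = 5
  Quinn: 2 − 3 = -1
  Tanaka: 4 − 1 = 3
  Ueda: 0 − 5 = -5
  Varga: 1 − 4 = -3
  Petrov: 3 − 2 = 1
Okafor has the best Copeland score.

Okafor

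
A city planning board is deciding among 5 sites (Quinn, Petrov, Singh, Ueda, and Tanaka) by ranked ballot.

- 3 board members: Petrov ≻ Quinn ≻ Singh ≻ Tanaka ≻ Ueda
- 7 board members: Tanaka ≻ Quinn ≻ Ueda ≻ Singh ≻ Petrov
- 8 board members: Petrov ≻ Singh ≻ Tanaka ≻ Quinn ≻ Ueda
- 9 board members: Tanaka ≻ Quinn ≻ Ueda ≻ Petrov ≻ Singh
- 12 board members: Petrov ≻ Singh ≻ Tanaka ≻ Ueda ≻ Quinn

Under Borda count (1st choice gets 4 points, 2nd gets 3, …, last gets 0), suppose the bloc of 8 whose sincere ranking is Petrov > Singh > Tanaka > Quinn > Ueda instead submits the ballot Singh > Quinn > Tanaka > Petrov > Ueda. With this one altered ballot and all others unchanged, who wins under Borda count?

Tanaka

Borda totals with the altered ballot: Quinn 81, Petrov 77, Singh 81, Ueda 44, Tanaka 107.
The winner is unchanged: still Tanaka.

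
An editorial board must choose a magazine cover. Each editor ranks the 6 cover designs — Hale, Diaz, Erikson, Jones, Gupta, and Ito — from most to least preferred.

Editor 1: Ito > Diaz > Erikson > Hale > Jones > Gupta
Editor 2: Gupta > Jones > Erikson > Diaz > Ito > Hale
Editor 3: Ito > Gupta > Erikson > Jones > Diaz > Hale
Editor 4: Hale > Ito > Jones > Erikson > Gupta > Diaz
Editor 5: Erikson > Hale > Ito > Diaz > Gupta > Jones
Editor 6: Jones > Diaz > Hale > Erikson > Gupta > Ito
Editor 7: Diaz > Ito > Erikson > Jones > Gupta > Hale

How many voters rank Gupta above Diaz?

Ballots ranking Gupta above Diaz: 3.
Ballots ranking Diaz above Gupta: 4.
So 3 of 7 voters prefer Gupta to Diaz.

3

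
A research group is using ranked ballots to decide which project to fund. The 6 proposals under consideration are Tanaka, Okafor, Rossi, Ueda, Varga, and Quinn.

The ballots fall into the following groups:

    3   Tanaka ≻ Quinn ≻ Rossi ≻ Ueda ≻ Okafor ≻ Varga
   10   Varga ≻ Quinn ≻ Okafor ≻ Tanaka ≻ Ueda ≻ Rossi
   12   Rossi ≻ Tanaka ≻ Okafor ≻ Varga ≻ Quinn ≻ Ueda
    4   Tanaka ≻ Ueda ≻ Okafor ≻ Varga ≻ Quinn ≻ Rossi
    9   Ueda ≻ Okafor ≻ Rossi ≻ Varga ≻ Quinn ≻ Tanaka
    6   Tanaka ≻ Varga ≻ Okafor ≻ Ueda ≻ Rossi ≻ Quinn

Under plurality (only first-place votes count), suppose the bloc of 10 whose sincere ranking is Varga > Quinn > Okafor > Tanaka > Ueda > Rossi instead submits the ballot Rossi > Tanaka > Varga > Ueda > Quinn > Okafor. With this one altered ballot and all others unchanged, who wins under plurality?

First-place totals with the altered ballot: Tanaka 13, Okafor 0, Rossi 22, Ueda 9, Varga 0, Quinn 0.
The switch changes the winner from Tanaka to Rossi.

Rossi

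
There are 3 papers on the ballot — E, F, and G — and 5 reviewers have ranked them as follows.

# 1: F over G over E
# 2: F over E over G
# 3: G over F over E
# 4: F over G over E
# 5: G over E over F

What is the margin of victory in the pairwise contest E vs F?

Ballots ranking E above F: 1.
Ballots ranking F above E: 4.
F wins 4–1, a margin of 3.

3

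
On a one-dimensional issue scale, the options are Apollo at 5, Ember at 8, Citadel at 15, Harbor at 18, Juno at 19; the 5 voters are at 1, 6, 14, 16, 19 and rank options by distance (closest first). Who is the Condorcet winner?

With single-peaked preferences on a line, the Condorcet winner is the candidate closest to the median voter.
The median voter (position 14) is closest to Citadel at 15.
Check: Citadel vs Apollo — voters closer to Citadel: 3 of 5.

Citadel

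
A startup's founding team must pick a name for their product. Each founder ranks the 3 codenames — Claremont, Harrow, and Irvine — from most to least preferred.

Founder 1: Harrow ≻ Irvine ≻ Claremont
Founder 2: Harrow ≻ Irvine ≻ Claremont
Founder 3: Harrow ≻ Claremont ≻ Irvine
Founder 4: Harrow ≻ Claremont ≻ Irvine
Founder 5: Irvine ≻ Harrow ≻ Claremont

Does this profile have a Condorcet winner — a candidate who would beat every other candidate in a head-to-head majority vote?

Yes

Head-to-head results (5 voters total):
Claremont vs Harrow: Harrow wins 5–0.
Claremont vs Irvine: Irvine wins 3–2.
Harrow vs Irvine: Harrow wins 4–1.
Harrow beats each rival — Claremont (5–0), Irvine (4–1) — so Harrow is the Condorcet winner.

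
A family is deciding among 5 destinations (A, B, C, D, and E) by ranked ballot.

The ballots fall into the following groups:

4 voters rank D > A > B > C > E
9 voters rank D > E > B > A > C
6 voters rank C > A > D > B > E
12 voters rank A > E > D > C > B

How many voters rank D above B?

31

Ballots ranking D above B: 4+9+6+12 = 31.
Ballots ranking B above D: 0.
So 31 of 31 voters prefer D to B.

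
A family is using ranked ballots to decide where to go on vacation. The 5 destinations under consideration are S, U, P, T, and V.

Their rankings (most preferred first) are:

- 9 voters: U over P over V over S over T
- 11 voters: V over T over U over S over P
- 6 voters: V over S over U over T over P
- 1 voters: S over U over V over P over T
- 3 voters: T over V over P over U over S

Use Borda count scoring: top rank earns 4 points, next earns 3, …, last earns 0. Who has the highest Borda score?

V

Borda scores:
  S: 9·1 + 11·1 + 6·3 + 4 + 3·0 = 42
  U: 9·4 + 11·2 + 6·2 + 3 + 3·1 = 76
  P: 9·3 + 11·0 + 6·0 + 1 + 3·2 = 34
  T: 9·0 + 11·3 + 6·1 + 0 + 3·4 = 51
  V: 9·2 + 11·4 + 6·4 + 2 + 3·3 = 97
V has the highest total.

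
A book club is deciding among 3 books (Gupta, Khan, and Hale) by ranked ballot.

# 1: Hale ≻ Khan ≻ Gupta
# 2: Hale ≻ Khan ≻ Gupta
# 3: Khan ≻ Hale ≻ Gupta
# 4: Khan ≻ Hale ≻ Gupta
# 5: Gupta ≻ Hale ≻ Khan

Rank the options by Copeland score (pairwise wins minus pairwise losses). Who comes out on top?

Pairwise results:
  Gupta vs Khan: Khan wins 4–1.
  Gupta vs Hale: Hale wins 4–1.
  Khan vs Hale: Hale wins 3–2.
Copeland scores (wins − losses):
  Gupta: 0 − 2 = -2
  Khan: 1 − 1 = 0
  Hale: 2 − 0 = 2
Hale has the best Copeland score.

Hale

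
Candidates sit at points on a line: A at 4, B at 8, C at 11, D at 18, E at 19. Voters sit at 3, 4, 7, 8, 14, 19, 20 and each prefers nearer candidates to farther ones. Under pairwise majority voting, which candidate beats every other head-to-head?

B

With single-peaked preferences on a line, the Condorcet winner is the candidate closest to the median voter.
The median voter (position 8) is closest to B at 8.
Check: B vs E — voters closer to B: 4 of 7.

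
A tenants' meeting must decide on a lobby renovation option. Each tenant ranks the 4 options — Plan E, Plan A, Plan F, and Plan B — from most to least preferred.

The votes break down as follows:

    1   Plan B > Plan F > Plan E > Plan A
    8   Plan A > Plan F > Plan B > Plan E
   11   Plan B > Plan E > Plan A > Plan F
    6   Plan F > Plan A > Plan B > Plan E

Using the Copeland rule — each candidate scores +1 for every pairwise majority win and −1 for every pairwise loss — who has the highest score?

Pairwise results:
  Plan E vs Plan A: Plan A wins 14–12.
  Plan E vs Plan F: Plan F wins 15–11.
  Plan E vs Plan B: Plan B wins 26–0.
  Plan A vs Plan F: Plan A wins 19–7.
  Plan A vs Plan B: Plan A wins 14–12.
  Plan F vs Plan B: Plan F wins 14–12.
Copeland scores (wins − losses):
  Plan E: 0 − 3 = -3
  Plan A: 3 − 0 = 3
  Plan F: 2 − 1 = 1
  Plan B: 1 − 2 = -1
Plan A has the best Copeland score.

Plan A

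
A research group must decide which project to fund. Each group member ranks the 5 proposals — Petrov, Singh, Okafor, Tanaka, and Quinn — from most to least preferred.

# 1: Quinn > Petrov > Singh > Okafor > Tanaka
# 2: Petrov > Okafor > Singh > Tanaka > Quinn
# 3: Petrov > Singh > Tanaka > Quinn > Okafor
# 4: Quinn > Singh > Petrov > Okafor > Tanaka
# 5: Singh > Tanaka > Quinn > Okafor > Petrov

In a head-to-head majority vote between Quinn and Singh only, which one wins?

Ballots ranking Quinn above Singh: 2.
Ballots ranking Singh above Quinn: 3.
Singh wins the head-to-head, 3–2.

Singh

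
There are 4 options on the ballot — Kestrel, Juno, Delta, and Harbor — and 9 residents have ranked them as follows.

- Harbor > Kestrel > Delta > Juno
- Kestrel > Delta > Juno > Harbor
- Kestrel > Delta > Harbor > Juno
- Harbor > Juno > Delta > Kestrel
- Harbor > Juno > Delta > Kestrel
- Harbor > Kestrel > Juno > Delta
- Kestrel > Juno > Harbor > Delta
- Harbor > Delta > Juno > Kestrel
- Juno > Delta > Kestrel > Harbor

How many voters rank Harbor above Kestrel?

Ballots ranking Harbor above Kestrel: 5.
Ballots ranking Kestrel above Harbor: 4.
So 5 of 9 voters prefer Harbor to Kestrel.

5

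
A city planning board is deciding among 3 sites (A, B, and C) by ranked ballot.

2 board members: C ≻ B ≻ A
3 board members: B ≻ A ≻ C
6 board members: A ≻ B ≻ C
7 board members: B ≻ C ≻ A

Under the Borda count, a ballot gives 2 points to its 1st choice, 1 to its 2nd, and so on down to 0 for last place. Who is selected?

Borda scores:
  A: 2·0 + 3·1 + 6·2 + 7·0 = 15
  B: 2·1 + 3·2 + 6·1 + 7·2 = 28
  C: 2·2 + 3·0 + 6·0 + 7·1 = 11
B has the highest total.

B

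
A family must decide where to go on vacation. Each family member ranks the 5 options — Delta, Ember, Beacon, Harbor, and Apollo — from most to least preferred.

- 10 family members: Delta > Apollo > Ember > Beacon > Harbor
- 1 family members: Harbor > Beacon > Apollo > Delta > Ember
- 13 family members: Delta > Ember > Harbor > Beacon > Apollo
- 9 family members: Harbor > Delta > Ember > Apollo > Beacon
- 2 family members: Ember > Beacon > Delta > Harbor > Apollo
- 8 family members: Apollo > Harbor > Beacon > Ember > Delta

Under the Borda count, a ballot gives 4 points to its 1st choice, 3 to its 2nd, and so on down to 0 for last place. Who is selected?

Borda scores:
  Delta: 10·4 + 1 + 13·4 + 9·3 + 2·2 + 8·0 = 124
  Ember: 10·2 + 0 + 13·3 + 9·2 + 2·4 + 8·1 = 93
  Beacon: 10·1 + 3 + 13·1 + 9·0 + 2·3 + 8·2 = 48
  Harbor: 10·0 + 4 + 13·2 + 9·4 + 2·1 + 8·3 = 92
  Apollo: 10·3 + 2 + 13·0 + 9·1 + 2·0 + 8·4 = 73
Delta has the highest total.

Delta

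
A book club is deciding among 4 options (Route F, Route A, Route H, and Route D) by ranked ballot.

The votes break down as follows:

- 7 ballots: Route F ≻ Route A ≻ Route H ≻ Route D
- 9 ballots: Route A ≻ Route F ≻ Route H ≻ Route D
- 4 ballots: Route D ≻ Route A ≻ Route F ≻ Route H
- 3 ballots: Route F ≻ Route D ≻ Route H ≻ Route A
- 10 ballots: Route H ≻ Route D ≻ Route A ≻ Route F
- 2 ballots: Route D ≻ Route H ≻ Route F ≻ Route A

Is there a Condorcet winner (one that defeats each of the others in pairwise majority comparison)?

Head-to-head results (35 voters total):
Route F vs Route A: Route A wins 23–12.
Route F vs Route H: Route F wins 23–12.
Route F vs Route D: Route F wins 19–16.
Route A vs Route H: Route A wins 20–15.
Route A vs Route D: Route D wins 19–16.
Route H vs Route D: Route H wins 26–9.
No candidate beats all others: Route F beats Route D beats Route A beats Route F, a majority cycle.

No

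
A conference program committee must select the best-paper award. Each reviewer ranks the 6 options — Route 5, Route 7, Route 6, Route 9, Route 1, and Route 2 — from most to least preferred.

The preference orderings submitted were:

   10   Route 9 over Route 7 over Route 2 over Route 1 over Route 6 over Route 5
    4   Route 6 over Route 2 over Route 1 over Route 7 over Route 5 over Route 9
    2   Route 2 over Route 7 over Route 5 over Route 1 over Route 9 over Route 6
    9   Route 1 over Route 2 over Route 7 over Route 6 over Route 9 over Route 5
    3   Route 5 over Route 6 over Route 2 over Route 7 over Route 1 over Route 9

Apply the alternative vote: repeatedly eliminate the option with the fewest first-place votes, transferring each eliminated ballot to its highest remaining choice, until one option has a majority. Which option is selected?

Round 1: Route 9 10, Route 1 9, Route 6 4, Route 5 3, Route 2 2, Route 7 0. Route 7 has the fewest and is eliminated.
Round 2: Route 9 10, Route 1 9, Route 6 4, Route 5 3, Route 2 2. Route 2 has the fewest and is eliminated.
Round 3: Route 9 10, Route 1 9, Route 5 5, Route 6 4. Route 6 has the fewest and is eliminated.
Round 4: Route 1 13, Route 9 10, Route 5 5. Route 5 has the fewest and is eliminated.
Round 5: Route 1 18, Route 9 10. Route 1 has a majority.

Route 1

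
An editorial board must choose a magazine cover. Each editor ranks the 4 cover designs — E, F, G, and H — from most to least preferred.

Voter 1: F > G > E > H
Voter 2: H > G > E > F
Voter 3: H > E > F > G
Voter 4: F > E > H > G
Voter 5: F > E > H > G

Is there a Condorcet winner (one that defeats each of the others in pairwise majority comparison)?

Yes

Head-to-head results (5 voters total):
E vs F: F wins 3–2.
E vs G: E wins 3–2.
E vs H: E wins 3–2.
F vs G: F wins 4–1.
F vs H: F wins 3–2.
G vs H: H wins 4–1.
F beats each rival — E (3–2), G (4–1), H (3–2) — so F is the Condorcet winner.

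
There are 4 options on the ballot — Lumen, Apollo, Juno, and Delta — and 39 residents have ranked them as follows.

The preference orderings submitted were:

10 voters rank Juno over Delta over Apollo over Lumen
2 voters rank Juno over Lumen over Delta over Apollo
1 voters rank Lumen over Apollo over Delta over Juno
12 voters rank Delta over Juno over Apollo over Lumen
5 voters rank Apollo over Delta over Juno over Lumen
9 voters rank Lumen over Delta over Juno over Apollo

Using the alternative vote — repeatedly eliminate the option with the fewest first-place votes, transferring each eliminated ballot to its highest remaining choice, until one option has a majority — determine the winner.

Round 1: Juno 12, Delta 12, Lumen 10, Apollo 5. Apollo has the fewest and is eliminated.
Round 2: Delta 17, Juno 12, Lumen 10. Lumen has the fewest and is eliminated.
Round 3: Delta 27, Juno 12. Delta has a majority.

Delta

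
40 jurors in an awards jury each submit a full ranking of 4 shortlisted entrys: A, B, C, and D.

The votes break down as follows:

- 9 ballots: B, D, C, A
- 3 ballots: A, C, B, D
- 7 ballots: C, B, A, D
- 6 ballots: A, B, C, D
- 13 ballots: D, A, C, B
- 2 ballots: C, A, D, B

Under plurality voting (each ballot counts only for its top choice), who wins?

D

First-place vote totals:
  A: 9
  B: 9
  C: 9
  D: 13
D has the most first-place votes.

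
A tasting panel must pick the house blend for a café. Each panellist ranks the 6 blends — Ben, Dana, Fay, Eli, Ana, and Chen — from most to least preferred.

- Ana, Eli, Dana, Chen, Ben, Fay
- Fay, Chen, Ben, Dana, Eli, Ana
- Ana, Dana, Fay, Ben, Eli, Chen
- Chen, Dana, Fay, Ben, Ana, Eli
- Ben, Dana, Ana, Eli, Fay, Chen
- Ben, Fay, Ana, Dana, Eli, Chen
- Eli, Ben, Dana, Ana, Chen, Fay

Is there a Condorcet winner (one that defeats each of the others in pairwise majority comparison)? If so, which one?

Ben

Head-to-head results (7 voters total):
Ben vs Dana: Ben wins 4–3.
Ben vs Fay: Ben wins 4–3.
Ben vs Eli: Ben wins 5–2.
Ben vs Ana: Ben wins 5–2.
Ben vs Chen: Ben wins 4–3.
Dana vs Fay: Dana wins 5–2.
Dana vs Eli: Dana wins 5–2.
Dana vs Ana: Dana wins 4–3.
Dana vs Chen: Dana wins 5–2.
Fay vs Eli: Fay wins 4–3.
Fay vs Ana: Ana wins 4–3.
Fay vs Chen: Fay wins 4–3.
Eli vs Ana: Ana wins 5–2.
Eli vs Chen: Eli wins 5–2.
Ana vs Chen: Ana wins 5–2.
Ben beats each rival — Dana (4–3), Fay (4–3), Eli (5–2), Ana (5–2), Chen (4–3) — so Ben is the Condorcet winner.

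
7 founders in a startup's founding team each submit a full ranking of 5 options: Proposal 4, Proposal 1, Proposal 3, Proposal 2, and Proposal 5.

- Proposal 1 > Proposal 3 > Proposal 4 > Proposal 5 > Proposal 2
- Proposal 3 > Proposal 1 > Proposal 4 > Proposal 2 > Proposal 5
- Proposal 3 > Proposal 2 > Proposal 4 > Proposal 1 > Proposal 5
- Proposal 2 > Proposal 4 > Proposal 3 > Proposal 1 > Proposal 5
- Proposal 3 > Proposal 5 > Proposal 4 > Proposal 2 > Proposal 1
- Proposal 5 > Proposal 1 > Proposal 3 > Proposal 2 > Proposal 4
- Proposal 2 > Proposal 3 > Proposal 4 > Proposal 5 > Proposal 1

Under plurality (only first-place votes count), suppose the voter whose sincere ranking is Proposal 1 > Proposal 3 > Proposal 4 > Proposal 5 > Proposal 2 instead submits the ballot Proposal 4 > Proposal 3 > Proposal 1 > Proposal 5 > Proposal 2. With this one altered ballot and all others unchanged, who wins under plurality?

Proposal 3

First-place totals with the altered ballot: Proposal 4 1, Proposal 1 0, Proposal 3 3, Proposal 2 2, Proposal 5 1.
The winner is unchanged: still Proposal 3.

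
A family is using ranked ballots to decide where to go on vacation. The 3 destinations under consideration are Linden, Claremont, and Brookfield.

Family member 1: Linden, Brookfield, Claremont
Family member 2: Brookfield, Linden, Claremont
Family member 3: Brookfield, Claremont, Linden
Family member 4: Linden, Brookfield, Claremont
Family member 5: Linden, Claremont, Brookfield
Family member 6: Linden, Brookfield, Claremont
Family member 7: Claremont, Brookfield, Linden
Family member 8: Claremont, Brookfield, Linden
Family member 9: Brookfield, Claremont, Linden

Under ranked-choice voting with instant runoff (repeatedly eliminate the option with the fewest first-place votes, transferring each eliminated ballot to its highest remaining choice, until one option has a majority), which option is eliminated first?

Round 1: Linden 4, Brookfield 3, Claremont 2. Claremont has the fewest and is eliminated.
Round 2: Brookfield 5, Linden 4. Brookfield has a majority.

Claremont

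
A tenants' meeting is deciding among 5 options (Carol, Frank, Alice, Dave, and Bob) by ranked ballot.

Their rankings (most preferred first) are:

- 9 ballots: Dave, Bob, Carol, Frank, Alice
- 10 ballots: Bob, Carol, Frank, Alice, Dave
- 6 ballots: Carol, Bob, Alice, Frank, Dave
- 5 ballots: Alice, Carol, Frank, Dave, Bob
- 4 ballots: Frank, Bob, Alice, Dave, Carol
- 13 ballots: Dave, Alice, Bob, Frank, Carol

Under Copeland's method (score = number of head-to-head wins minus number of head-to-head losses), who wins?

Bob

Pairwise results:
  Carol vs Frank: Carol wins 30–17.
  Carol vs Alice: Carol wins 25–22.
  Carol vs Dave: Dave wins 26–21.
  Carol vs Bob: Bob wins 36–11.
  Frank vs Alice: Alice wins 24–23.
  Frank vs Dave: Frank wins 25–22.
  Frank vs Bob: Bob wins 38–9.
  Alice vs Dave: Alice wins 25–22.
  Alice vs Bob: Bob wins 29–18.
  Dave vs Bob: Dave wins 27–20.
Copeland scores (wins − losses):
  Carol: 2 − 2 = 0
  Frank: 1 − 3 = -2
  Alice: 2 − 2 = 0
  Dave: 2 − 2 = 0
  Bob: 3 − 1 = 2
Bob has the best Copeland score.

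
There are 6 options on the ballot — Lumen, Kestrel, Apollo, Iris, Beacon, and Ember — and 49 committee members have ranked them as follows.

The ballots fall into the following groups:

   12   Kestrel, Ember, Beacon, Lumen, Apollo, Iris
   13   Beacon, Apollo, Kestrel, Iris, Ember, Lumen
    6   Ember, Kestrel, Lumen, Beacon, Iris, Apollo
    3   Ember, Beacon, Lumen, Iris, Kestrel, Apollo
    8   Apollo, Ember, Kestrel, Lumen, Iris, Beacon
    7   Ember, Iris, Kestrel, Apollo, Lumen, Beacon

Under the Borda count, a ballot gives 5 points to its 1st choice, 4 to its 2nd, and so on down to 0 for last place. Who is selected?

Borda scores:
  Lumen: 12·2 + 13·0 + 6·3 + 3·3 + 8·2 + 7·1 = 74
  Kestrel: 12·5 + 13·3 + 6·4 + 3·1 + 8·3 + 7·3 = 171
  Apollo: 12·1 + 13·4 + 6·0 + 3·0 + 8·5 + 7·2 = 118
  Iris: 12·0 + 13·2 + 6·1 + 3·2 + 8·1 + 7·4 = 74
  Beacon: 12·3 + 13·5 + 6·2 + 3·4 + 8·0 + 7·0 = 125
  Ember: 12·4 + 13·1 + 6·5 + 3·5 + 8·4 + 7·5 = 173
Ember has the highest total.

Ember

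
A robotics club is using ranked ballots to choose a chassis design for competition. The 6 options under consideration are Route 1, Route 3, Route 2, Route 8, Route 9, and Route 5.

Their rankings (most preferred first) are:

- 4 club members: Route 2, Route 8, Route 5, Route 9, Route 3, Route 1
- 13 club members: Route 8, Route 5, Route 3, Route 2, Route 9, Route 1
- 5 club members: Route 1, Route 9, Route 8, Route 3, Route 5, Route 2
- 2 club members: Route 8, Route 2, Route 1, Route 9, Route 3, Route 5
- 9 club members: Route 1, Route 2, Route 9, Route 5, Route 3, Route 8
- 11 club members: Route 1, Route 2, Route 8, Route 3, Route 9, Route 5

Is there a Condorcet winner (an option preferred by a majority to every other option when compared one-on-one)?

Yes

Head-to-head results (44 voters total):
Route 1 vs Route 3: Route 1 wins 27–17.
Route 1 vs Route 2: Route 1 wins 25–19.
Route 1 vs Route 8: Route 1 wins 25–19.
Route 1 vs Route 9: Route 1 wins 27–17.
Route 1 vs Route 5: Route 1 wins 27–17.
Route 3 vs Route 2: Route 2 wins 26–18.
Route 3 vs Route 8: Route 8 wins 35–9.
Route 3 vs Route 9: Route 3 wins 24–20.
Route 3 vs Route 5: Route 5 wins 26–18.
Route 2 vs Route 8: Route 2 wins 24–20.
Route 2 vs Route 9: Route 2 wins 39–5.
Route 2 vs Route 5: Route 2 wins 26–18.
Route 8 vs Route 9: Route 8 wins 30–14.
Route 8 vs Route 5: Route 8 wins 35–9.
Route 9 vs Route 5: Route 9 wins 27–17.
Route 1 beats each rival — Route 3 (27–17), Route 2 (25–19), Route 8 (25–19), Route 9 (27–17), Route 5 (27–17) — so Route 1 is the Condorcet winner.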